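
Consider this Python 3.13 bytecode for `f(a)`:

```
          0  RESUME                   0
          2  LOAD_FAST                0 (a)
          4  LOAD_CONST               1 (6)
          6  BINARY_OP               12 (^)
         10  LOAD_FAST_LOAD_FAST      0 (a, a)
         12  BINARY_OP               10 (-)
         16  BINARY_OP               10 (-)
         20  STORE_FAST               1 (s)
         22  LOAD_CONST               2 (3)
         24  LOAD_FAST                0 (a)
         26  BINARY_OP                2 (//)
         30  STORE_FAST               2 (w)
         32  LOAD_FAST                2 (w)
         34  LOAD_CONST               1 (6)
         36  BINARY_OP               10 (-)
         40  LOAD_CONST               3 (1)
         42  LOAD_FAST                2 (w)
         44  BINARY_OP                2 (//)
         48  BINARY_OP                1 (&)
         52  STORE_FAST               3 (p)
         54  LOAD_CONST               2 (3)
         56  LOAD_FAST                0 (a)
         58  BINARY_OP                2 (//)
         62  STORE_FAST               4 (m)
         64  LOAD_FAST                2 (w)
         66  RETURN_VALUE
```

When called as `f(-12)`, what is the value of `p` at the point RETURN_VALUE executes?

LOAD_FAST a → push -12. Stack: [-12]
LOAD_CONST → push 6. Stack: [-12, 6]
BINARY_OP ^ → -12 ^ 6 = -14. Stack: [-14]
LOAD_FAST_LOAD_FAST a,a → push -12,-12. Stack: [-14, -12, -12]
BINARY_OP - → -12 - -12 = 0. Stack: [-14, 0]
BINARY_OP - → -14 - 0 = -14. Stack: [-14]
STORE_FAST s → s=-14. Stack: []
LOAD_CONST → push 3. Stack: [3]
LOAD_FAST a → push -12. Stack: [3, -12]
BINARY_OP // → 3 // -12 = -1. Stack: [-1]
STORE_FAST w → w=-1. Stack: []
LOAD_FAST w → push -1. Stack: [-1]
LOAD_CONST → push 6. Stack: [-1, 6]
BINARY_OP - → -1 - 6 = -7. Stack: [-7]
LOAD_CONST → push 1. Stack: [-7, 1]
LOAD_FAST w → push -1. Stack: [-7, 1, -1]
BINARY_OP // → 1 // -1 = -1. Stack: [-7, -1]
BINARY_OP & → -7 & -1 = -7. Stack: [-7]
STORE_FAST p → p=-7. Stack: []
LOAD_CONST → push 3. Stack: [3]
LOAD_FAST a → push -12. Stack: [3, -12]
BINARY_OP // → 3 // -12 = -1. Stack: [-1]
STORE_FAST m → m=-1. Stack: []
LOAD_FAST w → push -1. Stack: [-1]
RETURN_VALUE → return -1.

-7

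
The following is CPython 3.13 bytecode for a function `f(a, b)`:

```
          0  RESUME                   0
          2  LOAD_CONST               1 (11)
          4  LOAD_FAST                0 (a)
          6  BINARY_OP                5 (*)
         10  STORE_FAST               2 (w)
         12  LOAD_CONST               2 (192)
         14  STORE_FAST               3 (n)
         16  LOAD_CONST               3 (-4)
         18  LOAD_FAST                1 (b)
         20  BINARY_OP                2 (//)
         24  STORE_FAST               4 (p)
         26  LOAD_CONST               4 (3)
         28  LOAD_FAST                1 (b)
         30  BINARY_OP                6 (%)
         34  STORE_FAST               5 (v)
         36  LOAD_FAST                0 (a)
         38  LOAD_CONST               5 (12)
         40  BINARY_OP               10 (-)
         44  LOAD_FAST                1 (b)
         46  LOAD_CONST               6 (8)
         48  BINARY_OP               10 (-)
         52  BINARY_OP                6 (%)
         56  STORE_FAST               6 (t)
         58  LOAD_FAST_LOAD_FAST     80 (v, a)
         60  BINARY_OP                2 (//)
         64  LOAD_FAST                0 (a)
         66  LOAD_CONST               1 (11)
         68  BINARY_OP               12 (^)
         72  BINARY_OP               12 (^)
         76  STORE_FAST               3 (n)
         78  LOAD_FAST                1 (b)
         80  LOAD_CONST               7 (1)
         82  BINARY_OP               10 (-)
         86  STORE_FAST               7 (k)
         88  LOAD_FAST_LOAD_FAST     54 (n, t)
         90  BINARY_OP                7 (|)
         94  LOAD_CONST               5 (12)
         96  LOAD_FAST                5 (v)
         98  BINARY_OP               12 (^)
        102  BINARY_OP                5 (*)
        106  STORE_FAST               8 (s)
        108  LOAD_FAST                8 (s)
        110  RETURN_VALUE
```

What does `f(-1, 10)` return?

135

LOAD_CONST → push 11. Stack: [11]
LOAD_FAST a → push -1. Stack: [11, -1]
BINARY_OP * → 11 * -1 = -11. Stack: [-11]
STORE_FAST w → w=-11. Stack: []
LOAD_CONST → push 192. Stack: [192]
STORE_FAST n → n=192. Stack: []
LOAD_CONST → push -4. Stack: [-4]
LOAD_FAST b → push 10. Stack: [-4, 10]
BINARY_OP // → -4 // 10 = -1. Stack: [-1]
STORE_FAST p → p=-1. Stack: []
LOAD_CONST → push 3. Stack: [3]
LOAD_FAST b → push 10. Stack: [3, 10]
BINARY_OP % → 3 % 10 = 3. Stack: [3]
STORE_FAST v → v=3. Stack: []
LOAD_FAST a → push -1. Stack: [-1]
LOAD_CONST → push 12. Stack: [-1, 12]
BINARY_OP - → -1 - 12 = -13. Stack: [-13]
LOAD_FAST b → push 10. Stack: [-13, 10]
LOAD_CONST → push 8. Stack: [-13, 10, 8]
BINARY_OP - → 10 - 8 = 2. Stack: [-13, 2]
BINARY_OP % → -13 % 2 = 1. Stack: [1]
STORE_FAST t → t=1. Stack: []
LOAD_FAST_LOAD_FAST v,a → push 3,-1. Stack: [3, -1]
BINARY_OP // → 3 // -1 = -3. Stack: [-3]
LOAD_FAST a → push -1. Stack: [-3, -1]
LOAD_CONST → push 11. Stack: [-3, -1, 11]
BINARY_OP ^ → -1 ^ 11 = -12. Stack: [-3, -12]
BINARY_OP ^ → -3 ^ -12 = 9. Stack: [9]
STORE_FAST n → n=9. Stack: []
LOAD_FAST b → push 10. Stack: [10]
LOAD_CONST → push 1. Stack: [10, 1]
BINARY_OP - → 10 - 1 = 9. Stack: [9]
STORE_FAST k → k=9. Stack: []
LOAD_FAST_LOAD_FAST n,t → push 9,1. Stack: [9, 1]
BINARY_OP | → 9 | 1 = 9. Stack: [9]
LOAD_CONST → push 12. Stack: [9, 12]
LOAD_FAST v → push 3. Stack: [9, 12, 3]
BINARY_OP ^ → 12 ^ 3 = 15. Stack: [9, 15]
BINARY_OP * → 9 * 15 = 135. Stack: [135]
STORE_FAST s → s=135. Stack: []
LOAD_FAST s → push 135. Stack: [135]
RETURN_VALUE → return 135.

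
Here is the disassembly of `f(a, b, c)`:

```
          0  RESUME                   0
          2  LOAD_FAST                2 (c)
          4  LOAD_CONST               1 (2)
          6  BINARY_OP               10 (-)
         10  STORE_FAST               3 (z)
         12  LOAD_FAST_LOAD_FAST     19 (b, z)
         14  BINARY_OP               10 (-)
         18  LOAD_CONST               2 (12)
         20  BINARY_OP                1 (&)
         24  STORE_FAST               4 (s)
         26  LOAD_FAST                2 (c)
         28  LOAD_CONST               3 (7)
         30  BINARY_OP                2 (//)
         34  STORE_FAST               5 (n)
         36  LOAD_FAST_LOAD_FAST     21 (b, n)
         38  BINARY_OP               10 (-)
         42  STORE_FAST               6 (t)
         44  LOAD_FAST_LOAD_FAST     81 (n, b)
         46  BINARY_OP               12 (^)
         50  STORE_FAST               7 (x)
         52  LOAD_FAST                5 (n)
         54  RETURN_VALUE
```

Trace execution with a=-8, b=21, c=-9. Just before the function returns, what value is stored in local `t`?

23

LOAD_FAST c → push -9. Stack: [-9]
LOAD_CONST → push 2. Stack: [-9, 2]
BINARY_OP - → -9 - 2 = -11. Stack: [-11]
STORE_FAST z → z=-11. Stack: []
LOAD_FAST_LOAD_FAST b,z → push 21,-11. Stack: [21, -11]
BINARY_OP - → 21 - -11 = 32. Stack: [32]
LOAD_CONST → push 12. Stack: [32, 12]
BINARY_OP & → 32 & 12 = 0. Stack: [0]
STORE_FAST s → s=0. Stack: []
LOAD_FAST c → push -9. Stack: [-9]
LOAD_CONST → push 7. Stack: [-9, 7]
BINARY_OP // → -9 // 7 = -2. Stack: [-2]
STORE_FAST n → n=-2. Stack: []
LOAD_FAST_LOAD_FAST b,n → push 21,-2. Stack: [21, -2]
BINARY_OP - → 21 - -2 = 23. Stack: [23]
STORE_FAST t → t=23. Stack: []
LOAD_FAST_LOAD_FAST n,b → push -2,21. Stack: [-2, 21]
BINARY_OP ^ → -2 ^ 21 = -21. Stack: [-21]
STORE_FAST x → x=-21. Stack: []
LOAD_FAST n → push -2. Stack: [-2]
RETURN_VALUE → return -2.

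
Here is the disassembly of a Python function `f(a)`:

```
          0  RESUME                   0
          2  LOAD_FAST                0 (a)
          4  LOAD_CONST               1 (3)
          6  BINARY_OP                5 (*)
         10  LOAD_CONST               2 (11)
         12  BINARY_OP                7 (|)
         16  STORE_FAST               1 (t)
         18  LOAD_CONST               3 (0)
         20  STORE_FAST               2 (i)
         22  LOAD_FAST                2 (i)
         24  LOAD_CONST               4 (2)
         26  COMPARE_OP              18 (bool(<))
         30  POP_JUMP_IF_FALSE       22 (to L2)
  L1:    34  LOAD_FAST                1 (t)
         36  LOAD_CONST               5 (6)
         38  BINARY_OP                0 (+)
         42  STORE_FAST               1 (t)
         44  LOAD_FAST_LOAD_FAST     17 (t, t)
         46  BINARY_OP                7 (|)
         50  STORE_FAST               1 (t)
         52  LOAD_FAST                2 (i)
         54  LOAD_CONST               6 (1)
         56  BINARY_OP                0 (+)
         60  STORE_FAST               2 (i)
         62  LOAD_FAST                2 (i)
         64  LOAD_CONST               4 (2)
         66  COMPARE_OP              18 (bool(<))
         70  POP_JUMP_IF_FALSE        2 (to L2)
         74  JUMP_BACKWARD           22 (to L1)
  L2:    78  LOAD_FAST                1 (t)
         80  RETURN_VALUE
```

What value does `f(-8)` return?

-9

LOAD_FAST a → push -8. Stack: [-8]
LOAD_CONST → push 3. Stack: [-8, 3]
BINARY_OP * → -8 * 3 = -24. Stack: [-24]
LOAD_CONST → push 11. Stack: [-24, 11]
BINARY_OP | → -24 | 11 = -21. Stack: [-21]
STORE_FAST t → t=-21. Stack: []
LOAD_CONST → push 0. Stack: [0]
STORE_FAST i → i=0. Stack: []
LOAD_FAST i → push 0. Stack: [0]
LOAD_CONST → push 2. Stack: [0, 2]
COMPARE_OP bool(<) → 0 vs 2 = True. Stack: [True]
POP_JUMP_IF_FALSE → pop True; no jump. Stack: []
LOAD_FAST t → push -21. Stack: [-21]
LOAD_CONST → push 6. Stack: [-21, 6]
BINARY_OP + → -21 + 6 = -15. Stack: [-15]
STORE_FAST t → t=-15. Stack: []
LOAD_FAST_LOAD_FAST t,t → push -15,-15. Stack: [-15, -15]
BINARY_OP | → -15 | -15 = -15. Stack: [-15]
STORE_FAST t → t=-15. Stack: []
LOAD_FAST i → push 0. Stack: [0]
LOAD_CONST → push 1. Stack: [0, 1]
BINARY_OP + → 0 + 1 = 1. Stack: [1]
STORE_FAST i → i=1. Stack: []
LOAD_FAST i → push 1. Stack: [1]
LOAD_CONST → push 2. Stack: [1, 2]
COMPARE_OP bool(<) → 1 vs 2 = True. Stack: [True]
POP_JUMP_IF_FALSE → pop True; no jump. Stack: []
LOAD_FAST t → push -15. Stack: [-15]
LOAD_CONST → push 6. Stack: [-15, 6]
BINARY_OP + → -15 + 6 = -9. Stack: [-9]
STORE_FAST t → t=-9. Stack: []
LOAD_FAST_LOAD_FAST t,t → push -9,-9. Stack: [-9, -9]
BINARY_OP | → -9 | -9 = -9. Stack: [-9]
STORE_FAST t → t=-9. Stack: []
LOAD_FAST i → push 1. Stack: [1]
LOAD_CONST → push 1. Stack: [1, 1]
BINARY_OP + → 1 + 1 = 2. Stack: [2]
STORE_FAST i → i=2. Stack: []
LOAD_FAST i → push 2. Stack: [2]
LOAD_CONST → push 2. Stack: [2, 2]
COMPARE_OP bool(<) → 2 vs 2 = False. Stack: [False]
POP_JUMP_IF_FALSE → pop False; jump. Stack: []
LOAD_FAST t → push -9. Stack: [-9]
RETURN_VALUE → return -9.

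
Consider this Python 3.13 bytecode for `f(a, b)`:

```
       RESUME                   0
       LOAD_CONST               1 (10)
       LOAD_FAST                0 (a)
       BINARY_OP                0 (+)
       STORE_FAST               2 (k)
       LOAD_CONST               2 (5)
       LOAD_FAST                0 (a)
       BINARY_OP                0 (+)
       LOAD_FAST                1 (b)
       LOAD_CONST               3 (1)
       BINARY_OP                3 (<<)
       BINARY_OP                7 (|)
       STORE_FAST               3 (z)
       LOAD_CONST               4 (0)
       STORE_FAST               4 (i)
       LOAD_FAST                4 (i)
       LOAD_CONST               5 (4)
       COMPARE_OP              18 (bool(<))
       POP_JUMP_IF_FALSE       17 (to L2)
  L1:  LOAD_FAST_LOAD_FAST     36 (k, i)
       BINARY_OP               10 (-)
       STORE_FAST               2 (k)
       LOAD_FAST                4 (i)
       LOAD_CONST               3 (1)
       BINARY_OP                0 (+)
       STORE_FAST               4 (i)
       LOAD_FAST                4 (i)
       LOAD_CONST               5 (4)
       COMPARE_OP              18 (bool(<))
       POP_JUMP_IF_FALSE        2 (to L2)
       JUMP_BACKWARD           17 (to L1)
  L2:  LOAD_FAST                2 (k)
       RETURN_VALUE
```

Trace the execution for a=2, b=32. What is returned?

LOAD_CONST → push 10. Stack: [10]
LOAD_FAST a → push 2. Stack: [10, 2]
BINARY_OP + → 10 + 2 = 12. Stack: [12]
STORE_FAST k → k=12. Stack: []
LOAD_CONST → push 5. Stack: [5]
LOAD_FAST a → push 2. Stack: [5, 2]
BINARY_OP + → 5 + 2 = 7. Stack: [7]
LOAD_FAST b → push 32. Stack: [7, 32]
LOAD_CONST → push 1. Stack: [7, 32, 1]
BINARY_OP << → 32 << 1 = 64. Stack: [7, 64]
BINARY_OP | → 7 | 64 = 71. Stack: [71]
STORE_FAST z → z=71. Stack: []
LOAD_CONST → push 0. Stack: [0]
STORE_FAST i → i=0. Stack: []
LOAD_FAST i → push 0. Stack: [0]
LOAD_CONST → push 4. Stack: [0, 4]
COMPARE_OP bool(<) → 0 vs 4 = True. Stack: [True]
POP_JUMP_IF_FALSE → pop True; no jump. Stack: []
LOAD_FAST_LOAD_FAST k,i → push 12,0. Stack: [12, 0]
BINARY_OP - → 12 - 0 = 12. Stack: [12]
STORE_FAST k → k=12. Stack: []
LOAD_FAST i → push 0. Stack: [0]
LOAD_CONST → push 1. Stack: [0, 1]
BINARY_OP + → 0 + 1 = 1. Stack: [1]
STORE_FAST i → i=1. Stack: []
LOAD_FAST i → push 1. Stack: [1]
LOAD_CONST → push 4. Stack: [1, 4]
COMPARE_OP bool(<) → 1 vs 4 = True. Stack: [True]
POP_JUMP_IF_FALSE → pop True; no jump. Stack: []
LOAD_FAST_LOAD_FAST k,i → push 12,1. Stack: [12, 1]
BINARY_OP - → 12 - 1 = 11. Stack: [11]
STORE_FAST k → k=11. Stack: []
LOAD_FAST i → push 1. Stack: [1]
LOAD_CONST → push 1. Stack: [1, 1]
BINARY_OP + → 1 + 1 = 2. Stack: [2]
STORE_FAST i → i=2. Stack: []
LOAD_FAST i → push 2. Stack: [2]
LOAD_CONST → push 4. Stack: [2, 4]
COMPARE_OP bool(<) → 2 vs 4 = True. Stack: [True]
POP_JUMP_IF_FALSE → pop True; no jump. Stack: []
LOAD_FAST_LOAD_FAST k,i → push 11,2. Stack: [11, 2]
BINARY_OP - → 11 - 2 = 9. Stack: [9]
STORE_FAST k → k=9. Stack: []
LOAD_FAST i → push 2. Stack: [2]
LOAD_CONST → push 1. Stack: [2, 1]
BINARY_OP + → 2 + 1 = 3. Stack: [3]
STORE_FAST i → i=3. Stack: []
LOAD_FAST i → push 3. Stack: [3]
LOAD_CONST → push 4. Stack: [3, 4]
COMPARE_OP bool(<) → 3 vs 4 = True. Stack: [True]
POP_JUMP_IF_FALSE → pop True; no jump. Stack: []
LOAD_FAST_LOAD_FAST k,i → push 9,3. Stack: [9, 3]
BINARY_OP - → 9 - 3 = 6. Stack: [6]
STORE_FAST k → k=6. Stack: []
LOAD_FAST i → push 3. Stack: [3]
LOAD_CONST → push 1. Stack: [3, 1]
BINARY_OP + → 3 + 1 = 4. Stack: [4]
STORE_FAST i → i=4. Stack: []
LOAD_FAST i → push 4. Stack: [4]
LOAD_CONST → push 4. Stack: [4, 4]
COMPARE_OP bool(<) → 4 vs 4 = False. Stack: [False]
POP_JUMP_IF_FALSE → pop False; jump. Stack: []
LOAD_FAST k → push 6. Stack: [6]
RETURN_VALUE → return 6.

6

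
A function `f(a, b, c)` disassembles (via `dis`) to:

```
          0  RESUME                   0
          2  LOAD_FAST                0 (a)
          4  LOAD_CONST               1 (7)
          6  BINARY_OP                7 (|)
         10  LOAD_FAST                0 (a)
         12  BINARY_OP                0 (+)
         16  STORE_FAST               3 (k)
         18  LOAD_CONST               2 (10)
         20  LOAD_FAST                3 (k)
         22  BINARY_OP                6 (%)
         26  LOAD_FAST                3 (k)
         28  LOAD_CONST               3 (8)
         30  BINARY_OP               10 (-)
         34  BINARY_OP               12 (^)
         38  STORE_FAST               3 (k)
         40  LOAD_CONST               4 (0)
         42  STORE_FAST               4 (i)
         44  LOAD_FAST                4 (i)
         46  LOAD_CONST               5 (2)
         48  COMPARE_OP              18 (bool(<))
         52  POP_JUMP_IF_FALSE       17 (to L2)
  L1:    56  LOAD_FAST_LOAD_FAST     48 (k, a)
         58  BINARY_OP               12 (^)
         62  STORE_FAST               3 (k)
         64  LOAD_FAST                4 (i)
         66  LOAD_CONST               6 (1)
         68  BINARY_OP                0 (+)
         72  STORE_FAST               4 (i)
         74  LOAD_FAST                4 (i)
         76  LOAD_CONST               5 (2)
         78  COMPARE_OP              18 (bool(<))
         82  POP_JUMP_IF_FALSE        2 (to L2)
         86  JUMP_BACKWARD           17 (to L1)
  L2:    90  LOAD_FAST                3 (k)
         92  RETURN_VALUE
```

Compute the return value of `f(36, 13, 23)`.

LOAD_FAST a → push 36. Stack: [36]
LOAD_CONST → push 7. Stack: [36, 7]
BINARY_OP | → 36 | 7 = 39. Stack: [39]
LOAD_FAST a → push 36. Stack: [39, 36]
BINARY_OP + → 39 + 36 = 75. Stack: [75]
STORE_FAST k → k=75. Stack: []
LOAD_CONST → push 10. Stack: [10]
LOAD_FAST k → push 75. Stack: [10, 75]
BINARY_OP % → 10 % 75 = 10. Stack: [10]
LOAD_FAST k → push 75. Stack: [10, 75]
LOAD_CONST → push 8. Stack: [10, 75, 8]
BINARY_OP - → 75 - 8 = 67. Stack: [10, 67]
BINARY_OP ^ → 10 ^ 67 = 73. Stack: [73]
STORE_FAST k → k=73. Stack: []
LOAD_CONST → push 0. Stack: [0]
STORE_FAST i → i=0. Stack: []
LOAD_FAST i → push 0. Stack: [0]
LOAD_CONST → push 2. Stack: [0, 2]
COMPARE_OP bool(<) → 0 vs 2 = True. Stack: [True]
POP_JUMP_IF_FALSE → pop True; no jump. Stack: []
LOAD_FAST_LOAD_FAST k,a → push 73,36. Stack: [73, 36]
BINARY_OP ^ → 73 ^ 36 = 109. Stack: [109]
STORE_FAST k → k=109. Stack: []
LOAD_FAST i → push 0. Stack: [0]
LOAD_CONST → push 1. Stack: [0, 1]
BINARY_OP + → 0 + 1 = 1. Stack: [1]
STORE_FAST i → i=1. Stack: []
LOAD_FAST i → push 1. Stack: [1]
LOAD_CONST → push 2. Stack: [1, 2]
COMPARE_OP bool(<) → 1 vs 2 = True. Stack: [True]
POP_JUMP_IF_FALSE → pop True; no jump. Stack: []
LOAD_FAST_LOAD_FAST k,a → push 109,36. Stack: [109, 36]
BINARY_OP ^ → 109 ^ 36 = 73. Stack: [73]
STORE_FAST k → k=73. Stack: []
LOAD_FAST i → push 1. Stack: [1]
LOAD_CONST → push 1. Stack: [1, 1]
BINARY_OP + → 1 + 1 = 2. Stack: [2]
STORE_FAST i → i=2. Stack: []
LOAD_FAST i → push 2. Stack: [2]
LOAD_CONST → push 2. Stack: [2, 2]
COMPARE_OP bool(<) → 2 vs 2 = False. Stack: [False]
POP_JUMP_IF_FALSE → pop False; jump. Stack: []
LOAD_FAST k → push 73. Stack: [73]
RETURN_VALUE → return 73.

73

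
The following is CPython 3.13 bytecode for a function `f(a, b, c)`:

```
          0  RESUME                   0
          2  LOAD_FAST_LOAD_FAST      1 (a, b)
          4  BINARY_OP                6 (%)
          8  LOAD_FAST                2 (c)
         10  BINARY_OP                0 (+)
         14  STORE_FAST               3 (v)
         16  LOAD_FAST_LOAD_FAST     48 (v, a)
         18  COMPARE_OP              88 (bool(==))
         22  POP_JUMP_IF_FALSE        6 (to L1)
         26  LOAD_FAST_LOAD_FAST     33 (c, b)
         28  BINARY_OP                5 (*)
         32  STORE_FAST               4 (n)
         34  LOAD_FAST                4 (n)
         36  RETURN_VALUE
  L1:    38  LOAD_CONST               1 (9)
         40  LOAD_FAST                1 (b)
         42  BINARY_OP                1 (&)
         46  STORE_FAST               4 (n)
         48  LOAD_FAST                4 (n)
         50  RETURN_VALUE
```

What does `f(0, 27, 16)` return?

9

LOAD_FAST_LOAD_FAST a,b → push 0,27. Stack: [0, 27]
BINARY_OP % → 0 % 27 = 0. Stack: [0]
LOAD_FAST c → push 16. Stack: [0, 16]
BINARY_OP + → 0 + 16 = 16. Stack: [16]
STORE_FAST v → v=16. Stack: []
LOAD_FAST_LOAD_FAST v,a → push 16,0. Stack: [16, 0]
COMPARE_OP bool(==) → 16 vs 0 = False. Stack: [False]
POP_JUMP_IF_FALSE → pop False; jump. Stack: []
LOAD_CONST → push 9. Stack: [9]
LOAD_FAST b → push 27. Stack: [9, 27]
BINARY_OP & → 9 & 27 = 9. Stack: [9]
STORE_FAST n → n=9. Stack: []
LOAD_FAST n → push 9. Stack: [9]
RETURN_VALUE → return 9.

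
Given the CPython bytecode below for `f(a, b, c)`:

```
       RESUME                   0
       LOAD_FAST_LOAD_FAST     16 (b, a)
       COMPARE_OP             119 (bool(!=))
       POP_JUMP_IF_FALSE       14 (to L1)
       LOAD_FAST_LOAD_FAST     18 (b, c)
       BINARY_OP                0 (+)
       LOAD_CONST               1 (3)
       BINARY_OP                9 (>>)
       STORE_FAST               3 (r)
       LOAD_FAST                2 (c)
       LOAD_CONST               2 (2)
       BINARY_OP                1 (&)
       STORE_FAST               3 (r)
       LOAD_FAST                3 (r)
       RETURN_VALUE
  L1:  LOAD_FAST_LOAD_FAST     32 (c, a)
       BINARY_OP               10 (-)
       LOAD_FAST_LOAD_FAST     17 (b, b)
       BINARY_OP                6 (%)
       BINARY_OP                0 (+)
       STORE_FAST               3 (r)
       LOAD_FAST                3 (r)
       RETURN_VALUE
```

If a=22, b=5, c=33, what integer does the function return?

LOAD_FAST_LOAD_FAST b,a → push 5,22. Stack: [5, 22]
COMPARE_OP bool(!=) → 5 vs 22 = True. Stack: [True]
POP_JUMP_IF_FALSE → pop True; no jump. Stack: []
LOAD_FAST_LOAD_FAST b,c → push 5,33. Stack: [5, 33]
BINARY_OP + → 5 + 33 = 38. Stack: [38]
LOAD_CONST → push 3. Stack: [38, 3]
BINARY_OP >> → 38 >> 3 = 4. Stack: [4]
STORE_FAST r → r=4. Stack: []
LOAD_FAST c → push 33. Stack: [33]
LOAD_CONST → push 2. Stack: [33, 2]
BINARY_OP & → 33 & 2 = 0. Stack: [0]
STORE_FAST r → r=0. Stack: []
LOAD_FAST r → push 0. Stack: [0]
RETURN_VALUE → return 0.

0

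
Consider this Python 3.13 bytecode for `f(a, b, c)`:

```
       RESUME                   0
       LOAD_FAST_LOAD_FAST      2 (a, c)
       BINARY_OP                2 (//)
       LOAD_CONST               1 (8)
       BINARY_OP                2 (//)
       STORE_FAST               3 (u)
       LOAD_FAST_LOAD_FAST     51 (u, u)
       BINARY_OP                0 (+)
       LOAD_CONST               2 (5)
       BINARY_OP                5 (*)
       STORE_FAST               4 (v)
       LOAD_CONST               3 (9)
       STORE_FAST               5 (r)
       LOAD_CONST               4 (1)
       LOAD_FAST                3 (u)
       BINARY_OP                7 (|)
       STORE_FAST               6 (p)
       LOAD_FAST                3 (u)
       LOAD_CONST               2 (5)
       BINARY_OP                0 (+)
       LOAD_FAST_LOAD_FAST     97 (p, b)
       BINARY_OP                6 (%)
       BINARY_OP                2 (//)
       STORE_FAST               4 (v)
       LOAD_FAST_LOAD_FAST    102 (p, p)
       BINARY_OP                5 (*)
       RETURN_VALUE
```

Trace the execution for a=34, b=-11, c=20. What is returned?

1

LOAD_FAST_LOAD_FAST a,c → push 34,20. Stack: [34, 20]
BINARY_OP // → 34 // 20 = 1. Stack: [1]
LOAD_CONST → push 8. Stack: [1, 8]
BINARY_OP // → 1 // 8 = 0. Stack: [0]
STORE_FAST u → u=0. Stack: []
LOAD_FAST_LOAD_FAST u,u → push 0,0. Stack: [0, 0]
BINARY_OP + → 0 + 0 = 0. Stack: [0]
LOAD_CONST → push 5. Stack: [0, 5]
BINARY_OP * → 0 * 5 = 0. Stack: [0]
STORE_FAST v → v=0. Stack: []
LOAD_CONST → push 9. Stack: [9]
STORE_FAST r → r=9. Stack: []
LOAD_CONST → push 1. Stack: [1]
LOAD_FAST u → push 0. Stack: [1, 0]
BINARY_OP | → 1 | 0 = 1. Stack: [1]
STORE_FAST p → p=1. Stack: []
LOAD_FAST u → push 0. Stack: [0]
LOAD_CONST → push 5. Stack: [0, 5]
BINARY_OP + → 0 + 5 = 5. Stack: [5]
LOAD_FAST_LOAD_FAST p,b → push 1,-11. Stack: [5, 1, -11]
BINARY_OP % → 1 % -11 = -10. Stack: [5, -10]
BINARY_OP // → 5 // -10 = -1. Stack: [-1]
STORE_FAST v → v=-1. Stack: []
LOAD_FAST_LOAD_FAST p,p → push 1,1. Stack: [1, 1]
BINARY_OP * → 1 * 1 = 1. Stack: [1]
RETURN_VALUE → return 1.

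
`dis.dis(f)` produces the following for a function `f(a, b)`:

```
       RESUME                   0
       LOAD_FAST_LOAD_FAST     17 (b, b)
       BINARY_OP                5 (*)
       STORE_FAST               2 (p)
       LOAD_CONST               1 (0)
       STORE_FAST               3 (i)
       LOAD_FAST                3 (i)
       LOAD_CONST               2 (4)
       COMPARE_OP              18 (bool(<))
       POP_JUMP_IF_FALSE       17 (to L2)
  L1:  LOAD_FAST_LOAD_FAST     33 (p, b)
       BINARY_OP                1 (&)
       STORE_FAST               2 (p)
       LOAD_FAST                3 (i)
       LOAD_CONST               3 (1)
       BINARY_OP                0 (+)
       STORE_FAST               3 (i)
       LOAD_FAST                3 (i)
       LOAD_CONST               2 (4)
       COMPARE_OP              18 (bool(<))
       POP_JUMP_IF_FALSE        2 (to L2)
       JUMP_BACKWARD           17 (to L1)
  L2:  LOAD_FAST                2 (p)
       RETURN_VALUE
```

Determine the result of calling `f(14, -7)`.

LOAD_FAST_LOAD_FAST b,b → push -7,-7. Stack: [-7, -7]
BINARY_OP * → -7 * -7 = 49. Stack: [49]
STORE_FAST p → p=49. Stack: []
LOAD_CONST → push 0. Stack: [0]
STORE_FAST i → i=0. Stack: []
LOAD_FAST i → push 0. Stack: [0]
LOAD_CONST → push 4. Stack: [0, 4]
COMPARE_OP bool(<) → 0 vs 4 = True. Stack: [True]
POP_JUMP_IF_FALSE → pop True; no jump. Stack: []
LOAD_FAST_LOAD_FAST p,b → push 49,-7. Stack: [49, -7]
BINARY_OP & → 49 & -7 = 49. Stack: [49]
STORE_FAST p → p=49. Stack: []
LOAD_FAST i → push 0. Stack: [0]
LOAD_CONST → push 1. Stack: [0, 1]
BINARY_OP + → 0 + 1 = 1. Stack: [1]
STORE_FAST i → i=1. Stack: []
LOAD_FAST i → push 1. Stack: [1]
LOAD_CONST → push 4. Stack: [1, 4]
COMPARE_OP bool(<) → 1 vs 4 = True. Stack: [True]
POP_JUMP_IF_FALSE → pop True; no jump. Stack: []
LOAD_FAST_LOAD_FAST p,b → push 49,-7. Stack: [49, -7]
BINARY_OP & → 49 & -7 = 49. Stack: [49]
STORE_FAST p → p=49. Stack: []
LOAD_FAST i → push 1. Stack: [1]
LOAD_CONST → push 1. Stack: [1, 1]
BINARY_OP + → 1 + 1 = 2. Stack: [2]
STORE_FAST i → i=2. Stack: []
LOAD_FAST i → push 2. Stack: [2]
LOAD_CONST → push 4. Stack: [2, 4]
COMPARE_OP bool(<) → 2 vs 4 = True. Stack: [True]
POP_JUMP_IF_FALSE → pop True; no jump. Stack: []
LOAD_FAST_LOAD_FAST p,b → push 49,-7. Stack: [49, -7]
BINARY_OP & → 49 & -7 = 49. Stack: [49]
STORE_FAST p → p=49. Stack: []
LOAD_FAST i → push 2. Stack: [2]
LOAD_CONST → push 1. Stack: [2, 1]
BINARY_OP + → 2 + 1 = 3. Stack: [3]
STORE_FAST i → i=3. Stack: []
LOAD_FAST i → push 3. Stack: [3]
LOAD_CONST → push 4. Stack: [3, 4]
COMPARE_OP bool(<) → 3 vs 4 = True. Stack: [True]
POP_JUMP_IF_FALSE → pop True; no jump. Stack: []
LOAD_FAST_LOAD_FAST p,b → push 49,-7. Stack: [49, -7]
BINARY_OP & → 49 & -7 = 49. Stack: [49]
STORE_FAST p → p=49. Stack: []
LOAD_FAST i → push 3. Stack: [3]
LOAD_CONST → push 1. Stack: [3, 1]
BINARY_OP + → 3 + 1 = 4. Stack: [4]
STORE_FAST i → i=4. Stack: []
LOAD_FAST i → push 4. Stack: [4]
LOAD_CONST → push 4. Stack: [4, 4]
COMPARE_OP bool(<) → 4 vs 4 = False. Stack: [False]
POP_JUMP_IF_FALSE → pop False; jump. Stack: []
LOAD_FAST p → push 49. Stack: [49]
RETURN_VALUE → return 49.

49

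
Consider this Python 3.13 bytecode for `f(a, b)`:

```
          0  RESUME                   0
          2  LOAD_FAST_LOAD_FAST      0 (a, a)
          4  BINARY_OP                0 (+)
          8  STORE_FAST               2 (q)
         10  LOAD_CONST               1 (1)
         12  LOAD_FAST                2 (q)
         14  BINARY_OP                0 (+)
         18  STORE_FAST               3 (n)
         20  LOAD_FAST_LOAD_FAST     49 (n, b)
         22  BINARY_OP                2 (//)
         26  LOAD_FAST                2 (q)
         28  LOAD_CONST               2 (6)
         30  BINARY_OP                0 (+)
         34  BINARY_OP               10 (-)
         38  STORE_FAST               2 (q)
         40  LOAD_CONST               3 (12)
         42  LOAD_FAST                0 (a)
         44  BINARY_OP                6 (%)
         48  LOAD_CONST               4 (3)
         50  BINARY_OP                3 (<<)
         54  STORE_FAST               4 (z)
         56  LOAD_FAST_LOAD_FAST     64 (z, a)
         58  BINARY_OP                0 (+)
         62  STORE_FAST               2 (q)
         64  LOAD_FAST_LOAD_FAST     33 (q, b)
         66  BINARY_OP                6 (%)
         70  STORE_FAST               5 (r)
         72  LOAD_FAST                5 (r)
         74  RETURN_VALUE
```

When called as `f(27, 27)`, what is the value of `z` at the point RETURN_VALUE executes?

LOAD_FAST_LOAD_FAST a,a → push 27,27. Stack: [27, 27]
BINARY_OP + → 27 + 27 = 54. Stack: [54]
STORE_FAST q → q=54. Stack: []
LOAD_CONST → push 1. Stack: [1]
LOAD_FAST q → push 54. Stack: [1, 54]
BINARY_OP + → 1 + 54 = 55. Stack: [55]
STORE_FAST n → n=55. Stack: []
LOAD_FAST_LOAD_FAST n,b → push 55,27. Stack: [55, 27]
BINARY_OP // → 55 // 27 = 2. Stack: [2]
LOAD_FAST q → push 54. Stack: [2, 54]
LOAD_CONST → push 6. Stack: [2, 54, 6]
BINARY_OP + → 54 + 6 = 60. Stack: [2, 60]
BINARY_OP - → 2 - 60 = -58. Stack: [-58]
STORE_FAST q → q=-58. Stack: []
LOAD_CONST → push 12. Stack: [12]
LOAD_FAST a → push 27. Stack: [12, 27]
BINARY_OP % → 12 % 27 = 12. Stack: [12]
LOAD_CONST → push 3. Stack: [12, 3]
BINARY_OP << → 12 << 3 = 96. Stack: [96]
STORE_FAST z → z=96. Stack: []
LOAD_FAST_LOAD_FAST z,a → push 96,27. Stack: [96, 27]
BINARY_OP + → 96 + 27 = 123. Stack: [123]
STORE_FAST q → q=123. Stack: []
LOAD_FAST_LOAD_FAST q,b → push 123,27. Stack: [123, 27]
BINARY_OP % → 123 % 27 = 15. Stack: [15]
STORE_FAST r → r=15. Stack: []
LOAD_FAST r → push 15. Stack: [15]
RETURN_VALUE → return 15.

96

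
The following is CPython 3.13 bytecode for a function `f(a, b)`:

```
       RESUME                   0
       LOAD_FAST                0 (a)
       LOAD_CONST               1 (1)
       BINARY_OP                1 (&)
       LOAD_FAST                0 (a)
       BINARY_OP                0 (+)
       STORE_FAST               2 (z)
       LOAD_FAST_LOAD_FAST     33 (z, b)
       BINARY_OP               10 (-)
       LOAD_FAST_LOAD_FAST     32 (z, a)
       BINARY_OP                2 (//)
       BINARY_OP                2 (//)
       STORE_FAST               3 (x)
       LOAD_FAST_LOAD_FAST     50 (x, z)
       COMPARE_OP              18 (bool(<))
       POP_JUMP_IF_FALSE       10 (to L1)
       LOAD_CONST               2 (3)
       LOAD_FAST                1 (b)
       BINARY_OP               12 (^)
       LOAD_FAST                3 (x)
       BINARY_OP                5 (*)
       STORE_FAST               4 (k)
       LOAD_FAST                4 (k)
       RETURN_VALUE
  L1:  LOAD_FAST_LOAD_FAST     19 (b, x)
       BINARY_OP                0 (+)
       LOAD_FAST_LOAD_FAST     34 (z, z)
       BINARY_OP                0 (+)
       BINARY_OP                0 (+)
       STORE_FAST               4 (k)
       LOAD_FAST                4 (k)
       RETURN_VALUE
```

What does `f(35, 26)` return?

LOAD_FAST a → push 35. Stack: [35]
LOAD_CONST → push 1. Stack: [35, 1]
BINARY_OP & → 35 & 1 = 1. Stack: [1]
LOAD_FAST a → push 35. Stack: [1, 35]
BINARY_OP + → 1 + 35 = 36. Stack: [36]
STORE_FAST z → z=36. Stack: []
LOAD_FAST_LOAD_FAST z,b → push 36,26. Stack: [36, 26]
BINARY_OP - → 36 - 26 = 10. Stack: [10]
LOAD_FAST_LOAD_FAST z,a → push 36,35. Stack: [10, 36, 35]
BINARY_OP // → 36 // 35 = 1. Stack: [10, 1]
BINARY_OP // → 10 // 1 = 10. Stack: [10]
STORE_FAST x → x=10. Stack: []
LOAD_FAST_LOAD_FAST x,z → push 10,36. Stack: [10, 36]
COMPARE_OP bool(<) → 10 vs 36 = True. Stack: [True]
POP_JUMP_IF_FALSE → pop True; no jump. Stack: []
LOAD_CONST → push 3. Stack: [3]
LOAD_FAST b → push 26. Stack: [3, 26]
BINARY_OP ^ → 3 ^ 26 = 25. Stack: [25]
LOAD_FAST x → push 10. Stack: [25, 10]
BINARY_OP * → 25 * 10 = 250. Stack: [250]
STORE_FAST k → k=250. Stack: []
LOAD_FAST k → push 250. Stack: [250]
RETURN_VALUE → return 250.

250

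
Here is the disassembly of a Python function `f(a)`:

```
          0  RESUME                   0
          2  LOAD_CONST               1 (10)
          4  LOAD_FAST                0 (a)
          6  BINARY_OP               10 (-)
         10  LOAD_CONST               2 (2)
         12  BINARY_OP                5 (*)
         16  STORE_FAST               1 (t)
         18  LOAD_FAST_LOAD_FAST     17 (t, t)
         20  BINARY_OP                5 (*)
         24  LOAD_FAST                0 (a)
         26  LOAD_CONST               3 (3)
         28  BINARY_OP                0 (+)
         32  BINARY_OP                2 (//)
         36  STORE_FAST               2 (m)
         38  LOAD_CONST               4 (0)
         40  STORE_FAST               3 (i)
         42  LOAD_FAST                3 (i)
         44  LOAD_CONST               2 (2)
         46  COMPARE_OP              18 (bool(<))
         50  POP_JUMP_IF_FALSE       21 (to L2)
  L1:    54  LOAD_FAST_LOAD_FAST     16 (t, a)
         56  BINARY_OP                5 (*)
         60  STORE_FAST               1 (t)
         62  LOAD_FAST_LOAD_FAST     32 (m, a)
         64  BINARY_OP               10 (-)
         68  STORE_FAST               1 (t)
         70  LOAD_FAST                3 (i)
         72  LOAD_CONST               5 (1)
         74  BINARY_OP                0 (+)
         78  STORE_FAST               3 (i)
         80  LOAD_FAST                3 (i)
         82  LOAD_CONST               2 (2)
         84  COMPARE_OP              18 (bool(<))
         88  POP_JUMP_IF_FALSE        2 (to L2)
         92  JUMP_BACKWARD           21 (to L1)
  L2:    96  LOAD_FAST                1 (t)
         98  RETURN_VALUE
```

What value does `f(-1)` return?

243

LOAD_CONST → push 10. Stack: [10]
LOAD_FAST a → push -1. Stack: [10, -1]
BINARY_OP - → 10 - -1 = 11. Stack: [11]
LOAD_CONST → push 2. Stack: [11, 2]
BINARY_OP * → 11 * 2 = 22. Stack: [22]
STORE_FAST t → t=22. Stack: []
LOAD_FAST_LOAD_FAST t,t → push 22,22. Stack: [22, 22]
BINARY_OP * → 22 * 22 = 484. Stack: [484]
LOAD_FAST a → push -1. Stack: [484, -1]
LOAD_CONST → push 3. Stack: [484, -1, 3]
BINARY_OP + → -1 + 3 = 2. Stack: [484, 2]
BINARY_OP // → 484 // 2 = 242. Stack: [242]
STORE_FAST m → m=242. Stack: []
LOAD_CONST → push 0. Stack: [0]
STORE_FAST i → i=0. Stack: []
LOAD_FAST i → push 0. Stack: [0]
LOAD_CONST → push 2. Stack: [0, 2]
COMPARE_OP bool(<) → 0 vs 2 = True. Stack: [True]
POP_JUMP_IF_FALSE → pop True; no jump. Stack: []
LOAD_FAST_LOAD_FAST t,a → push 22,-1. Stack: [22, -1]
BINARY_OP * → 22 * -1 = -22. Stack: [-22]
STORE_FAST t → t=-22. Stack: []
LOAD_FAST_LOAD_FAST m,a → push 242,-1. Stack: [242, -1]
BINARY_OP - → 242 - -1 = 243. Stack: [243]
STORE_FAST t → t=243. Stack: []
LOAD_FAST i → push 0. Stack: [0]
LOAD_CONST → push 1. Stack: [0, 1]
BINARY_OP + → 0 + 1 = 1. Stack: [1]
STORE_FAST i → i=1. Stack: []
LOAD_FAST i → push 1. Stack: [1]
LOAD_CONST → push 2. Stack: [1, 2]
COMPARE_OP bool(<) → 1 vs 2 = True. Stack: [True]
POP_JUMP_IF_FALSE → pop True; no jump. Stack: []
LOAD_FAST_LOAD_FAST t,a → push 243,-1. Stack: [243, -1]
BINARY_OP * → 243 * -1 = -243. Stack: [-243]
STORE_FAST t → t=-243. Stack: []
LOAD_FAST_LOAD_FAST m,a → push 242,-1. Stack: [242, -1]
BINARY_OP - → 242 - -1 = 243. Stack: [243]
STORE_FAST t → t=243. Stack: []
LOAD_FAST i → push 1. Stack: [1]
LOAD_CONST → push 1. Stack: [1, 1]
BINARY_OP + → 1 + 1 = 2. Stack: [2]
STORE_FAST i → i=2. Stack: []
LOAD_FAST i → push 2. Stack: [2]
LOAD_CONST → push 2. Stack: [2, 2]
COMPARE_OP bool(<) → 2 vs 2 = False. Stack: [False]
POP_JUMP_IF_FALSE → pop False; jump. Stack: []
LOAD_FAST t → push 243. Stack: [243]
RETURN_VALUE → return 243.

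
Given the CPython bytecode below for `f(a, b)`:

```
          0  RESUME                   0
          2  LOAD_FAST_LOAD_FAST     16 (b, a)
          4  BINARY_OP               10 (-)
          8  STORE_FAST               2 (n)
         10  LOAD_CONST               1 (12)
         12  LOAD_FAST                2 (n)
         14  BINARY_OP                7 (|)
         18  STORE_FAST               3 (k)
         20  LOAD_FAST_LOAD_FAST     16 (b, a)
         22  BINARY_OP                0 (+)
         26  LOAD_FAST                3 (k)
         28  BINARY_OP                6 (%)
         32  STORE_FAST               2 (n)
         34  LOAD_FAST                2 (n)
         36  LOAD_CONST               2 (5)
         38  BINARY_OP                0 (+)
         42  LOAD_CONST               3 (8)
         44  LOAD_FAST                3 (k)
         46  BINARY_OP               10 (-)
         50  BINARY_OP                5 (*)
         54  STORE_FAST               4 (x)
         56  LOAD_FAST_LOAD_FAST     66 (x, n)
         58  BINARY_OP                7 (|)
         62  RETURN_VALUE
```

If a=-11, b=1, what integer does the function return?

-26

LOAD_FAST_LOAD_FAST b,a → push 1,-11. Stack: [1, -11]
BINARY_OP - → 1 - -11 = 12. Stack: [12]
STORE_FAST n → n=12. Stack: []
LOAD_CONST → push 12. Stack: [12]
LOAD_FAST n → push 12. Stack: [12, 12]
BINARY_OP | → 12 | 12 = 12. Stack: [12]
STORE_FAST k → k=12. Stack: []
LOAD_FAST_LOAD_FAST b,a → push 1,-11. Stack: [1, -11]
BINARY_OP + → 1 + -11 = -10. Stack: [-10]
LOAD_FAST k → push 12. Stack: [-10, 12]
BINARY_OP % → -10 % 12 = 2. Stack: [2]
STORE_FAST n → n=2. Stack: []
LOAD_FAST n → push 2. Stack: [2]
LOAD_CONST → push 5. Stack: [2, 5]
BINARY_OP + → 2 + 5 = 7. Stack: [7]
LOAD_CONST → push 8. Stack: [7, 8]
LOAD_FAST k → push 12. Stack: [7, 8, 12]
BINARY_OP - → 8 - 12 = -4. Stack: [7, -4]
BINARY_OP * → 7 * -4 = -28. Stack: [-28]
STORE_FAST x → x=-28. Stack: []
LOAD_FAST_LOAD_FAST x,n → push -28,2. Stack: [-28, 2]
BINARY_OP | → -28 | 2 = -26. Stack: [-26]
RETURN_VALUE → return -26.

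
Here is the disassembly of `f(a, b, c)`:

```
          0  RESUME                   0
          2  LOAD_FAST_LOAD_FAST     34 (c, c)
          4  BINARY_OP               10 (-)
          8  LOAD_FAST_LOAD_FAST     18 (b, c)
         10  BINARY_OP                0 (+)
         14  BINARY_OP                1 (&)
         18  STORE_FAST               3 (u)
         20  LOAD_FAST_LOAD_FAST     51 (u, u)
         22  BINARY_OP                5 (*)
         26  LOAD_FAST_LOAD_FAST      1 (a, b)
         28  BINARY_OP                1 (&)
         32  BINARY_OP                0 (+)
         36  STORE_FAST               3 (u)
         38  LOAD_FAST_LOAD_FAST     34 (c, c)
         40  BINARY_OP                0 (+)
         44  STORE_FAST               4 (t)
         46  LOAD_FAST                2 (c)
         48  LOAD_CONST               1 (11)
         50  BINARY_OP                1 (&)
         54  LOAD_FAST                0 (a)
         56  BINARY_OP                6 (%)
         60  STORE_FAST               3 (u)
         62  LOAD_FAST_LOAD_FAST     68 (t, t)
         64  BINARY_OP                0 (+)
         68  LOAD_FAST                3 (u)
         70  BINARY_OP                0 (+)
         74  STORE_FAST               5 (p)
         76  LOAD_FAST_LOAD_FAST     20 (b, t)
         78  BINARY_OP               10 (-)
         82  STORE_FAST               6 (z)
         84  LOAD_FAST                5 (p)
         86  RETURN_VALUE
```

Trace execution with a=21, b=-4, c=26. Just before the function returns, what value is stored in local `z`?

-56

LOAD_FAST_LOAD_FAST c,c → push 26,26. Stack: [26, 26]
BINARY_OP - → 26 - 26 = 0. Stack: [0]
LOAD_FAST_LOAD_FAST b,c → push -4,26. Stack: [0, -4, 26]
BINARY_OP + → -4 + 26 = 22. Stack: [0, 22]
BINARY_OP & → 0 & 22 = 0. Stack: [0]
STORE_FAST u → u=0. Stack: []
LOAD_FAST_LOAD_FAST u,u → push 0,0. Stack: [0, 0]
BINARY_OP * → 0 * 0 = 0. Stack: [0]
LOAD_FAST_LOAD_FAST a,b → push 21,-4. Stack: [0, 21, -4]
BINARY_OP & → 21 & -4 = 20. Stack: [0, 20]
BINARY_OP + → 0 + 20 = 20. Stack: [20]
STORE_FAST u → u=20. Stack: []
LOAD_FAST_LOAD_FAST c,c → push 26,26. Stack: [26, 26]
BINARY_OP + → 26 + 26 = 52. Stack: [52]
STORE_FAST t → t=52. Stack: []
LOAD_FAST c → push 26. Stack: [26]
LOAD_CONST → push 11. Stack: [26, 11]
BINARY_OP & → 26 & 11 = 10. Stack: [10]
LOAD_FAST a → push 21. Stack: [10, 21]
BINARY_OP % → 10 % 21 = 10. Stack: [10]
STORE_FAST u → u=10. Stack: []
LOAD_FAST_LOAD_FAST t,t → push 52,52. Stack: [52, 52]
BINARY_OP + → 52 + 52 = 104. Stack: [104]
LOAD_FAST u → push 10. Stack: [104, 10]
BINARY_OP + → 104 + 10 = 114. Stack: [114]
STORE_FAST p → p=114. Stack: []
LOAD_FAST_LOAD_FAST b,t → push -4,52. Stack: [-4, 52]
BINARY_OP - → -4 - 52 = -56. Stack: [-56]
STORE_FAST z → z=-56. Stack: []
LOAD_FAST p → push 114. Stack: [114]
RETURN_VALUE → return 114.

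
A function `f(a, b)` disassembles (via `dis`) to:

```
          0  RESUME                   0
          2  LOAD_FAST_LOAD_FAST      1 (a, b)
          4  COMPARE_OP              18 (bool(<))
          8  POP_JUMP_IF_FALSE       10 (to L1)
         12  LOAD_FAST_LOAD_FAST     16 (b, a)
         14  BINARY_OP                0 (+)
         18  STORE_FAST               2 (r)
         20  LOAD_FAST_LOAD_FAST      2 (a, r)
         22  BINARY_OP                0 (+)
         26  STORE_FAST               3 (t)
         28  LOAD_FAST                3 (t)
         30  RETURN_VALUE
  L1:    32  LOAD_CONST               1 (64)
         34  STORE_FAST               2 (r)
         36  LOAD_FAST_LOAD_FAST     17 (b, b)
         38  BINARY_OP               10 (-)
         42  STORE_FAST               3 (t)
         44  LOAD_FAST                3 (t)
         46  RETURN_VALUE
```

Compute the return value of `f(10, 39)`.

LOAD_FAST_LOAD_FAST a,b → push 10,39. Stack: [10, 39]
COMPARE_OP bool(<) → 10 vs 39 = True. Stack: [True]
POP_JUMP_IF_FALSE → pop True; no jump. Stack: []
LOAD_FAST_LOAD_FAST b,a → push 39,10. Stack: [39, 10]
BINARY_OP + → 39 + 10 = 49. Stack: [49]
STORE_FAST r → r=49. Stack: []
LOAD_FAST_LOAD_FAST a,r → push 10,49. Stack: [10, 49]
BINARY_OP + → 10 + 49 = 59. Stack: [59]
STORE_FAST t → t=59. Stack: []
LOAD_FAST t → push 59. Stack: [59]
RETURN_VALUE → return 59.

59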